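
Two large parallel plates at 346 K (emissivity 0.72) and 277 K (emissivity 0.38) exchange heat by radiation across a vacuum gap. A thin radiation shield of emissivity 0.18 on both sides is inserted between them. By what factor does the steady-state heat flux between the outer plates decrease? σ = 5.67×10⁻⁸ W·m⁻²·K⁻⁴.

Without shield: q₀ = σΔ(T⁴)/(1/ε₁+1/ε₂−1) with denominator 3.020.
With shield the two gaps are in series; the resistances add: (1/ε₁+1/ε_s−1)+(1/ε_s+1/ε₂−1) = 5.944+7.187 = 13.13.
Heat-flux ratio q₀/q = 13.13/3.020.

factor ≈ 4.35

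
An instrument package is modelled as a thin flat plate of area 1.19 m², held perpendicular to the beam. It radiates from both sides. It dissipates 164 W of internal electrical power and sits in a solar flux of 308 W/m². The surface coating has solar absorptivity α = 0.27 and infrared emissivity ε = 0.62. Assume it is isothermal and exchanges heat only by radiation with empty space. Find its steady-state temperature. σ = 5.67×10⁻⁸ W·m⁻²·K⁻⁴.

T ≈ 237 K

At steady state, absorbed solar power + internal power = radiated power.
Absorbed: α·S·A_cross = 0.27·308·1.190 = 98.96 W (cross-section A).
Total input = 98.96 + 164 = 263.0 W.
Radiated: εσ·A_surf·T⁴ with A_surf = 2A = 2.380 m².
T⁴ = 263.0/(0.62·5.67×10⁻⁸·2.380) = 3.143×10⁹ K⁴.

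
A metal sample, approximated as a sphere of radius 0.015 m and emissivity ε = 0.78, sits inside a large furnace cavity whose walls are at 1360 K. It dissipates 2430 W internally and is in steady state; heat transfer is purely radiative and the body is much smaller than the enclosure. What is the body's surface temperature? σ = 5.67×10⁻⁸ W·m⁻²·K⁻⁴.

T ≈ 2190 K

For a small grey body in a large enclosure, net radiated power = εσA(T⁴ − T_w⁴).
Steady state: P = εσA(T⁴ − T_w⁴) with A = 4πr² = 0.002827 m².
T⁴ = P/(εσA) + T_w⁴ = 2430/(0.78·5.67×10⁻⁸·0.002827) + (1360)⁴
    = 1.943×10¹³ + 3.421×10¹² = 2.285×10¹³ K⁴.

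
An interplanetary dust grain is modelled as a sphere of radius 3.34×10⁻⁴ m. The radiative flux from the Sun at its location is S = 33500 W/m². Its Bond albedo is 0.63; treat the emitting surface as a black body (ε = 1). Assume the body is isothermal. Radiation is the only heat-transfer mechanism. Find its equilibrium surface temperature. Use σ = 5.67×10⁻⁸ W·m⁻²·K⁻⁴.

T ≈ 484 K

At equilibrium, absorbed power = emitted power.
Absorbing cross-section = πr² = 3.505×10⁻⁷ m²; emitting surface = 4πr² = 1.402×10⁻⁶ m² (ratio 4).
(1−a)S·A_cross = εσ·A_surf·T⁴  ⇒  T⁴ = (1−a)S/(4σ).
T⁴ = 0.370·33500/(4·5.67×10⁻⁸) = 5.465×10¹⁰ K⁴.
T = (5.465×10¹⁰)^(1/4).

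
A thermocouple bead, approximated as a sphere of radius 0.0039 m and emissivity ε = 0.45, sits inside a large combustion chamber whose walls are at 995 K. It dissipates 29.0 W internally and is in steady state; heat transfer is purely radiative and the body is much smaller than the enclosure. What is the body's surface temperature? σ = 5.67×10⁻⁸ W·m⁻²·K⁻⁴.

For a small grey body in a large enclosure, net radiated power = εσA(T⁴ − T_w⁴).
Steady state: P = εσA(T⁴ − T_w⁴) with A = 4πr² = 1.911×10⁻⁴ m².
T⁴ = P/(εσA) + T_w⁴ = 29.0/(0.45·5.67×10⁻⁸·1.911×10⁻⁴) + (995)⁴
    = 5.947×10¹² + 9.801×10¹¹ = 6.927×10¹² K⁴.

T ≈ 1620 K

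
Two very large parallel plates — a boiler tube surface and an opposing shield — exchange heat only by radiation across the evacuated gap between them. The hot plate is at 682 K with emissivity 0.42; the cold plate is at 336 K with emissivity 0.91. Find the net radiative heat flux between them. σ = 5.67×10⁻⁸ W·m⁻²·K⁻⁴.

q ≈ 4660 W/m²

For two infinite grey parallel plates, q = σ(T₁⁴ − T₂⁴)/(1/ε₁ + 1/ε₂ − 1).
T₁⁴ − T₂⁴ = 2.163×10¹¹ − 1.275×10¹⁰ = 2.036×10¹¹ K⁴.
1/ε₁ + 1/ε₂ − 1 = 2.381 + 1.099 − 1 = 2.480.
q = 5.67×10⁻⁸ × 2.036×10¹¹ / 2.480.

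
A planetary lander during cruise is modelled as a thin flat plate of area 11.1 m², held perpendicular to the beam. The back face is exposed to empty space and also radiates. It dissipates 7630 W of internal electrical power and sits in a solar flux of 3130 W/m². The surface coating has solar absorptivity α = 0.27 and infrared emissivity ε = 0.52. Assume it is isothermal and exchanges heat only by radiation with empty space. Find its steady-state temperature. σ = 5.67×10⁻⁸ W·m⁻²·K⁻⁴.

T ≈ 402 K

At steady state, absorbed solar power + internal power = radiated power.
Absorbed: α·S·A_cross = 0.27·3130·11.10 = 9381 W (cross-section A).
Total input = 9381 + 7630 = 17010 W.
Radiated: εσ·A_surf·T⁴ with A_surf = 2A = 22.20 m².
T⁴ = 17010/(0.52·5.67×10⁻⁸·22.20) = 2.599×10¹⁰ K⁴.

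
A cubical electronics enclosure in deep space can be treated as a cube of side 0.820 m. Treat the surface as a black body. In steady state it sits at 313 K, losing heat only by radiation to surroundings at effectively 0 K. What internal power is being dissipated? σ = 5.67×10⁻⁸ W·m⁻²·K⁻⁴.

Steady state: P = εσA T⁴.
A = 6L² = 4.034 m²; T⁴ = (313)⁴ = 9.598×10⁹ K⁴.
P = 1.0 × 5.67×10⁻⁸ × 4.034 × 9.598×10⁹.

P ≈ 2200 W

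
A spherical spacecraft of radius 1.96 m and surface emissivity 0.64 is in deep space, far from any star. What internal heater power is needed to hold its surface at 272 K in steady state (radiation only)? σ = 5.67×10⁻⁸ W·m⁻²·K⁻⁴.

P ≈ 9590 W

P = εσ·4πr²·T⁴.
4πr² = 48.27 m²; T⁴ = 5.474×10⁹ K⁴.
P = 0.64·5.67×10⁻⁸·48.27·5.474×10⁹.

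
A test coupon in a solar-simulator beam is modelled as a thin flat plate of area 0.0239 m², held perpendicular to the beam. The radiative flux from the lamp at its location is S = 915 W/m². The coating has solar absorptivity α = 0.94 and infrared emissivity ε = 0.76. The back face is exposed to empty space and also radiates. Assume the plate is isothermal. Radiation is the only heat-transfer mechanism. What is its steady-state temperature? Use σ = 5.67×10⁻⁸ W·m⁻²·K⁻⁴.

T ≈ 316 K

At equilibrium, absorbed power = emitted power.
Absorbing cross-section = A = 0.02390 m²; emitting surface = 2A = 0.04780 m² (ratio 2).
αS·A_cross = εσ·A_surf·T⁴  ⇒  T⁴ = αS/(ε·2σ).
T⁴ = 0.940·915/(0.76·2·5.67×10⁻⁸) = 9.980×10⁹ K⁴.
T = (9.980×10⁹)^(1/4).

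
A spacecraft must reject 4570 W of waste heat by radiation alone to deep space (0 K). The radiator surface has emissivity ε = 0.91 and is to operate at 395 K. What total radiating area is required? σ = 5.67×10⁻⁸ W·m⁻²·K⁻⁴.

A ≈ 3.64 m²

P = εσA T⁴ ⇒ A = P/(εσT⁴).
T⁴ = 2.434×10¹⁰ K⁴.
A = 4570/(0.91 × 5.67×10⁻⁸ × 2.434×10¹⁰).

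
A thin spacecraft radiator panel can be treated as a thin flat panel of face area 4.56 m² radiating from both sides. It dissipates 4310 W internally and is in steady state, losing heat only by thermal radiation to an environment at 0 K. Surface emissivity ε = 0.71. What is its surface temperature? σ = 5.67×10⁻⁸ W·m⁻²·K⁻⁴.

Steady state: internal power = radiated power, P = εσA T⁴.
Radiating area A = 2·4.56 = 9.120 m².
T⁴ = P/(εσA) = 4310/(0.71·5.67×10⁻⁸·9.120) = 1.174×10¹⁰ K⁴.
T = (1.174×10¹⁰)^(1/4).

T ≈ 329 K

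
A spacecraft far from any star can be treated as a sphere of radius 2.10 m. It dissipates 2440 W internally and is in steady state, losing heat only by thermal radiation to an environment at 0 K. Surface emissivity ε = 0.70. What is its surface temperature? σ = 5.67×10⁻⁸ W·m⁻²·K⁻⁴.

T ≈ 183 K

Steady state: internal power = radiated power, P = εσA T⁴.
Radiating area A = 4πr² = 55.42 m².
T⁴ = P/(εσA) = 2440/(0.70·5.67×10⁻⁸·55.42) = 1.109×10⁹ K⁴.
T = (1.109×10⁹)^(1/4).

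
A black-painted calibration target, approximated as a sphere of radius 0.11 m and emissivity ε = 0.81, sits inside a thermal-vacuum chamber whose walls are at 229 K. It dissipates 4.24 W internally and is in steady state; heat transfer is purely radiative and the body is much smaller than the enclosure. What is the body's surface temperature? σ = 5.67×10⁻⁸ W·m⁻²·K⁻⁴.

For a small grey body in a large enclosure, net radiated power = εσA(T⁴ − T_w⁴).
Steady state: P = εσA(T⁴ − T_w⁴) with A = 4πr² = 0.1521 m².
T⁴ = P/(εσA) + T_w⁴ = 4.24/(0.81·5.67×10⁻⁸·0.1521) + (229)⁴
    = 6.072×10⁸ + 2.750×10⁹ = 3.357×10⁹ K⁴.

T ≈ 241 K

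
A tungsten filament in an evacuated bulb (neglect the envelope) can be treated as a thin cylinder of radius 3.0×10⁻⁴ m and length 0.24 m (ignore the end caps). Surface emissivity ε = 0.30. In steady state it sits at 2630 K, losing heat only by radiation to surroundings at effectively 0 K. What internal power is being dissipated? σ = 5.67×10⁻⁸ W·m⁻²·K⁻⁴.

Steady state: P = εσA T⁴.
A = 2πrL = 4.524×10⁻⁴ m²; T⁴ = (2630)⁴ = 4.784×10¹³ K⁴.
P = 0.30 × 5.67×10⁻⁸ × 4.524×10⁻⁴ × 4.784×10¹³.

P ≈ 368 W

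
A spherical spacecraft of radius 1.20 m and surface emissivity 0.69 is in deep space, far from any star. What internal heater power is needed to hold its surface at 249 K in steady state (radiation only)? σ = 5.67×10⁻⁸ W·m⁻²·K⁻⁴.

P ≈ 2720 W

P = εσ·4πr²·T⁴.
4πr² = 18.10 m²; T⁴ = 3.844×10⁹ K⁴.
P = 0.69·5.67×10⁻⁸·18.10·3.844×10⁹.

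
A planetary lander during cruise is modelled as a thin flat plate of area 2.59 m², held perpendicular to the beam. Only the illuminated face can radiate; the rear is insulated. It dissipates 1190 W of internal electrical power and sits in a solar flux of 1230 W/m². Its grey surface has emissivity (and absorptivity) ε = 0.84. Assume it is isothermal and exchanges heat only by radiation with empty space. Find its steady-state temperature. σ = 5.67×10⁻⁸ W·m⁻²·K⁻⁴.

T ≈ 421 K

At steady state, absorbed solar power + internal power = radiated power.
Absorbed: α·S·A_cross = 0.84·1230·2.590 = 2676 W (cross-section A).
Total input = 2676 + 1190 = 3866 W.
Radiated: εσ·A_surf·T⁴ with A_surf = A = 2.590 m².
T⁴ = 3866/(0.84·5.67×10⁻⁸·2.590) = 3.134×10¹⁰ K⁴.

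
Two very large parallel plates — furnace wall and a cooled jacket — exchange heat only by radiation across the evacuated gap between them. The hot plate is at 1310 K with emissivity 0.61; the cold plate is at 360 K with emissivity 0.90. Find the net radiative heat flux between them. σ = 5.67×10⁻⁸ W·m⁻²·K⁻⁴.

q ≈ 94800 W/m²

For two infinite grey parallel plates, q = σ(T₁⁴ − T₂⁴)/(1/ε₁ + 1/ε₂ − 1).
T₁⁴ − T₂⁴ = 2.945×10¹² − 1.680×10¹⁰ = 2.928×10¹² K⁴.
1/ε₁ + 1/ε₂ − 1 = 1.639 + 1.111 − 1 = 1.750.
q = 5.67×10⁻⁸ × 2.928×10¹² / 1.750.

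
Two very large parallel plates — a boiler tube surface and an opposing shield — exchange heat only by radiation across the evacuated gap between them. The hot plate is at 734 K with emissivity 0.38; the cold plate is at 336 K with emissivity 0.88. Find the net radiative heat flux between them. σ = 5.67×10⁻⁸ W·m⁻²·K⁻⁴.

For two infinite grey parallel plates, q = σ(T₁⁴ − T₂⁴)/(1/ε₁ + 1/ε₂ − 1).
T₁⁴ − T₂⁴ = 2.903×10¹¹ − 1.275×10¹⁰ = 2.775×10¹¹ K⁴.
1/ε₁ + 1/ε₂ − 1 = 2.632 + 1.136 − 1 = 2.768.
q = 5.67×10⁻⁸ × 2.775×10¹¹ / 2.768.

q ≈ 5680 W/m²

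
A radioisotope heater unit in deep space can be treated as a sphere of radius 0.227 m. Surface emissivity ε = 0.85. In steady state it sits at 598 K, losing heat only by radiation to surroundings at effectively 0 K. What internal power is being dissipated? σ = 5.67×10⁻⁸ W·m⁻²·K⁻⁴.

P ≈ 3990 W

Steady state: P = εσA T⁴.
A = 4πr² = 0.6475 m²; T⁴ = (598)⁴ = 1.279×10¹¹ K⁴.
P = 0.85 × 5.67×10⁻⁸ × 0.6475 × 1.279×10¹¹.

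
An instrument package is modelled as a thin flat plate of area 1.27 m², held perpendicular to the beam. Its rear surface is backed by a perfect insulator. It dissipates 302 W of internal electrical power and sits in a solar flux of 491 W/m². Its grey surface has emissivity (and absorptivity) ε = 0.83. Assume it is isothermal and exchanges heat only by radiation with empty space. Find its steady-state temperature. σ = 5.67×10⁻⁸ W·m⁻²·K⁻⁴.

At steady state, absorbed solar power + internal power = radiated power.
Absorbed: α·S·A_cross = 0.83·491·1.270 = 517.6 W (cross-section A).
Total input = 517.6 + 302 = 819.6 W.
Radiated: εσ·A_surf·T⁴ with A_surf = A = 1.270 m².
T⁴ = 819.6/(0.83·5.67×10⁻⁸·1.270) = 1.371×10¹⁰ K⁴.

T ≈ 342 K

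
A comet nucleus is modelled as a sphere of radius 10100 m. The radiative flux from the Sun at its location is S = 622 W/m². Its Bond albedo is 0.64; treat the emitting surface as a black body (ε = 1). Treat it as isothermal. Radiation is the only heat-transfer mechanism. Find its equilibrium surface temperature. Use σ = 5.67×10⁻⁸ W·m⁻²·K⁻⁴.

At equilibrium, absorbed power = emitted power.
Absorbing cross-section = πr² = 3.205×10⁸ m²; emitting surface = 4πr² = 1.282×10⁹ m² (ratio 4).
(1−a)S·A_cross = εσ·A_surf·T⁴  ⇒  T⁴ = (1−a)S/(4σ).
T⁴ = 0.360·622/(4·5.67×10⁻⁸) = 9.873×10⁸ K⁴.
T = (9.873×10⁸)^(1/4).

T ≈ 177 K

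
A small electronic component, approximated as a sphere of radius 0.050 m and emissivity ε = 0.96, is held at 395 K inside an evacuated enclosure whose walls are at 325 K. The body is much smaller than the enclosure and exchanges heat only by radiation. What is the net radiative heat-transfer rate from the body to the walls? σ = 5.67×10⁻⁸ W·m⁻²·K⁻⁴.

For a small grey body in a large enclosure: P_net = εσA(T_body⁴ − T_wall⁴).
A = 4πr² = 0.03142 m²; T_body⁴ − T_wall⁴ = 2.434×10¹⁰ − 1.116×10¹⁰ = 1.319×10¹⁰ K⁴.
|P_net| = 0.96·5.67×10⁻⁸·0.03142·1.319×10¹⁰.

P_net ≈ 22.6 W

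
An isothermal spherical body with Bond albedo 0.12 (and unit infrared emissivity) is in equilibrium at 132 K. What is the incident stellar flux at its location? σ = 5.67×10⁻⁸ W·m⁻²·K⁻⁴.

(1−a)S·πr² = σ·4πr²·T⁴ ⇒ S = 4σT⁴/(1−a).
S = 4·5.67×10⁻⁸·3.036×10⁸/0.880.

S ≈ 78.2 W/m²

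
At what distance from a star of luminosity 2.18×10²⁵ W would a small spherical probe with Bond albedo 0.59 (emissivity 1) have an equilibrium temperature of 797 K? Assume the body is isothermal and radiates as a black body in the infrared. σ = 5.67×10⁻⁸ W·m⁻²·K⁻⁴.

For an isothermal black-emitting sphere, (1−a)S·πr² = σ·4πr²·T⁴ ⇒ S = 4σT⁴/(1−a).
S = 4·5.67×10⁻⁸·(797)⁴/0.410 = 2.232×10⁵ W/m².
Flux falls as S = L/(4πd²), so d = √(L/(4πS)) = √(2.18×10²⁵/(4π·2.232×10⁵)).

d ≈ 2.79×10⁹ m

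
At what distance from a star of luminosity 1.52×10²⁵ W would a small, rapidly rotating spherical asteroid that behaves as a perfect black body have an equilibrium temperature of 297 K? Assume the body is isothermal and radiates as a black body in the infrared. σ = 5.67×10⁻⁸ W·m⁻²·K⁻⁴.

d ≈ 2.62×10¹⁰ m

For an isothermal black-emitting sphere, (1−a)S·πr² = σ·4πr²·T⁴ ⇒ S = 4σT⁴/(1−a).
S = 4·5.67×10⁻⁸·(297)⁴/1.00 = 1765 W/m².
Flux falls as S = L/(4πd²), so d = √(L/(4πS)) = √(1.52×10²⁵/(4π·1765)).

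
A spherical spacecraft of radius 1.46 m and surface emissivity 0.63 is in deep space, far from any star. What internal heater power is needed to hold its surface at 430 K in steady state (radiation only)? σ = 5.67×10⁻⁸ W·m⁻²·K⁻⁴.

P ≈ 32700 W

P = εσ·4πr²·T⁴.
4πr² = 26.79 m²; T⁴ = 3.419×10¹⁰ K⁴.
P = 0.63·5.67×10⁻⁸·26.79·3.419×10¹⁰.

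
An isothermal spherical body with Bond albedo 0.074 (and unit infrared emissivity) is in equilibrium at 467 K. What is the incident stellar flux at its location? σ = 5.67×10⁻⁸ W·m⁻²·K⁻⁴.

S ≈ 11600 W/m²

(1−a)S·πr² = σ·4πr²·T⁴ ⇒ S = 4σT⁴/(1−a).
S = 4·5.67×10⁻⁸·4.756×10¹⁰/0.926.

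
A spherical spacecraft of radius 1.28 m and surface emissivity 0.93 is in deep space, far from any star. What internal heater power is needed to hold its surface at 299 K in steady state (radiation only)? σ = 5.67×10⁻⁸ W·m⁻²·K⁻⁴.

P ≈ 8680 W

P = εσ·4πr²·T⁴.
4πr² = 20.59 m²; T⁴ = 7.993×10⁹ K⁴.
P = 0.93·5.67×10⁻⁸·20.59·7.993×10⁹.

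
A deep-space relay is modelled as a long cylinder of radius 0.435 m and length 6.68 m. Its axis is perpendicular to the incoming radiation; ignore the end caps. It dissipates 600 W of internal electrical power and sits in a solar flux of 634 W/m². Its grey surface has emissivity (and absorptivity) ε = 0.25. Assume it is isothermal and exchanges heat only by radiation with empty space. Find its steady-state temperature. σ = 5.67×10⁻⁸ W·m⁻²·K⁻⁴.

At steady state, absorbed solar power + internal power = radiated power.
Absorbed: α·S·A_cross = 0.25·634·5.812 = 921.1 W (cross-section 2rL).
Total input = 921.1 + 600 = 1521 W.
Radiated: εσ·A_surf·T⁴ with A_surf = 2πrL = 18.26 m².
T⁴ = 1521/(0.25·5.67×10⁻⁸·18.26) = 5.878×10⁹ K⁴.

T ≈ 277 K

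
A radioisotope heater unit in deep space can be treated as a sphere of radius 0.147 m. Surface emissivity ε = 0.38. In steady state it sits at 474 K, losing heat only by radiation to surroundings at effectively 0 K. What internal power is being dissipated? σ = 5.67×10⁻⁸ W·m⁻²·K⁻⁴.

Steady state: P = εσA T⁴.
A = 4πr² = 0.2715 m²; T⁴ = (474)⁴ = 5.048×10¹⁰ K⁴.
P = 0.38 × 5.67×10⁻⁸ × 0.2715 × 5.048×10¹⁰.

P ≈ 295 W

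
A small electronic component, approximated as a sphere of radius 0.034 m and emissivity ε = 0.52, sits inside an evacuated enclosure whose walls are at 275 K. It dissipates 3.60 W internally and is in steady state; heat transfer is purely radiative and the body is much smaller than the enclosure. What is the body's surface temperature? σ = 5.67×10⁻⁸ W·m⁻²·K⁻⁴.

For a small grey body in a large enclosure, net radiated power = εσA(T⁴ − T_w⁴).
Steady state: P = εσA(T⁴ − T_w⁴) with A = 4πr² = 0.01453 m².
T⁴ = P/(εσA) + T_w⁴ = 3.60/(0.52·5.67×10⁻⁸·0.01453) + (275)⁴
    = 8.405×10⁹ + 5.719×10⁹ = 1.412×10¹⁰ K⁴.

T ≈ 345 K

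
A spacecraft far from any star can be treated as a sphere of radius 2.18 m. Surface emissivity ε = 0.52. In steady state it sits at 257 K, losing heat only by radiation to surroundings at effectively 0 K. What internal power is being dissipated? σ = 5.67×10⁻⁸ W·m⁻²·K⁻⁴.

Steady state: P = εσA T⁴.
A = 4πr² = 59.72 m²; T⁴ = (257)⁴ = 4.362×10⁹ K⁴.
P = 0.52 × 5.67×10⁻⁸ × 59.72 × 4.362×10⁹.

P ≈ 7680 W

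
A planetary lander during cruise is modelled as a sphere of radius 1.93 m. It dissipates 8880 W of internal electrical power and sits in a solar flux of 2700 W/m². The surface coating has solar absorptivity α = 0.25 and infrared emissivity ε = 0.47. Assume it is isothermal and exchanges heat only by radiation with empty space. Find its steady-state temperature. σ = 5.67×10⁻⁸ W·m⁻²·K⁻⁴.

T ≈ 341 K

At steady state, absorbed solar power + internal power = radiated power.
Absorbed: α·S·A_cross = 0.25·2700·11.70 = 7899 W (cross-section πr²).
Total input = 7899 + 8880 = 16780 W.
Radiated: εσ·A_surf·T⁴ with A_surf = 4πr² = 46.81 m².
T⁴ = 16780/(0.47·5.67×10⁻⁸·46.81) = 1.345×10¹⁰ K⁴.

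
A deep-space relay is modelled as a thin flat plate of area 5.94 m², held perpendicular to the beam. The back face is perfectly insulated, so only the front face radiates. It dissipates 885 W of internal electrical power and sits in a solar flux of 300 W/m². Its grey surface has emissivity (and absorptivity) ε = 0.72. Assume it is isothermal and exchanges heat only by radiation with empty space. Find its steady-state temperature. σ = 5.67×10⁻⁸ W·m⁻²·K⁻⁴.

T ≈ 307 K

At steady state, absorbed solar power + internal power = radiated power.
Absorbed: α·S·A_cross = 0.72·300·5.940 = 1283 W (cross-section A).
Total input = 1283 + 885 = 2168 W.
Radiated: εσ·A_surf·T⁴ with A_surf = A = 5.940 m².
T⁴ = 2168/(0.72·5.67×10⁻⁸·5.940) = 8.941×10⁹ K⁴.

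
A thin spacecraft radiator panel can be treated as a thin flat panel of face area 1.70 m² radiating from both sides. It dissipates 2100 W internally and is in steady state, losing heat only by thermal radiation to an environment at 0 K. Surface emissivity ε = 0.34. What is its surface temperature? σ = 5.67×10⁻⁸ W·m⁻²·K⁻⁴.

Steady state: internal power = radiated power, P = εσA T⁴.
Radiating area A = 2·1.70 = 3.400 m².
T⁴ = P/(εσA) = 2100/(0.34·5.67×10⁻⁸·3.400) = 3.204×10¹⁰ K⁴.
T = (3.204×10¹⁰)^(1/4).

T ≈ 423 K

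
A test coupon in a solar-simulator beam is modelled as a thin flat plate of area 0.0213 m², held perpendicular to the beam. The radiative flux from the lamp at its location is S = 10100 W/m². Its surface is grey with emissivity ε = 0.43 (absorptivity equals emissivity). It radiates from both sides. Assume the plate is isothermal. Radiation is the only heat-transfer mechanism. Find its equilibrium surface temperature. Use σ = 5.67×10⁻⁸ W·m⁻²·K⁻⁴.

At equilibrium, absorbed power = emitted power.
Absorbing cross-section = A = 0.02130 m²; emitting surface = 2A = 0.04260 m² (ratio 2).
εS·A_cross = εσ·A_surf·T⁴  ⇒  T⁴ = S/(2σ)   (ε cancels).
T⁴ = 10100/(2·5.67×10⁻⁸) = 8.907×10¹⁰ K⁴.
T = (8.907×10¹⁰)^(1/4).

T ≈ 546 K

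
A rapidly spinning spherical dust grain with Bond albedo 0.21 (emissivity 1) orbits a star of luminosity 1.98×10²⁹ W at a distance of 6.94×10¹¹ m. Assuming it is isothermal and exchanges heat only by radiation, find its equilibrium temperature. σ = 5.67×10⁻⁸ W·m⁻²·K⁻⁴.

First find the stellar flux at distance d: S = L/(4πd²) = 1.98×10²⁹/(4π·(6.94×10¹¹)²) = 32710 W/m².
For an isothermal sphere, absorbed (1−a)S·πr² = emitted σ·4πr²·T⁴, so T⁴ = (1−a)S/(4σ).
T⁴ = 0.790·32710/(4·5.67×10⁻⁸) = 1.140×10¹¹ K⁴.

T ≈ 581 K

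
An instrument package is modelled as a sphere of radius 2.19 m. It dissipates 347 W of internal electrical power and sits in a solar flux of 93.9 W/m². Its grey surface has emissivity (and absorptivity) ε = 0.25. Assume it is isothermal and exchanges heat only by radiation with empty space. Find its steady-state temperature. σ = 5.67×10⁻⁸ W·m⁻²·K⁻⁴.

T ≈ 169 K

At steady state, absorbed solar power + internal power = radiated power.
Absorbed: α·S·A_cross = 0.25·93.9·15.07 = 353.7 W (cross-section πr²).
Total input = 353.7 + 347 = 700.7 W.
Radiated: εσ·A_surf·T⁴ with A_surf = 4πr² = 60.27 m².
T⁴ = 700.7/(0.25·5.67×10⁻⁸·60.27) = 8.202×10⁸ K⁴.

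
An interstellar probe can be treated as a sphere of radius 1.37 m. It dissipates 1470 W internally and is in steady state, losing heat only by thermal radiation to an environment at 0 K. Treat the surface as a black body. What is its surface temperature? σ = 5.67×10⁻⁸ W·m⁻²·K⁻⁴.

T ≈ 182 K

Steady state: internal power = radiated power, P = εσA T⁴.
Radiating area A = 4πr² = 23.59 m².
T⁴ = P/(εσA) = 1470/(1.0·5.67×10⁻⁸·23.59) = 1.099×10⁹ K⁴.
T = (1.099×10⁹)^(1/4).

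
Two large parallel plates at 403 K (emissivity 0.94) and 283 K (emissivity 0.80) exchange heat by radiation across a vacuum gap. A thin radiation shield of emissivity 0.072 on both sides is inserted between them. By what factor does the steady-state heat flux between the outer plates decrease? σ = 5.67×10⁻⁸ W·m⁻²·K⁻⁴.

Without shield: q₀ = σΔ(T⁴)/(1/ε₁+1/ε₂−1) with denominator 1.314.
With shield the two gaps are in series; the resistances add: (1/ε₁+1/ε_s−1)+(1/ε_s+1/ε₂−1) = 13.95+14.14 = 28.09.
Heat-flux ratio q₀/q = 28.09/1.314.

factor ≈ 21.4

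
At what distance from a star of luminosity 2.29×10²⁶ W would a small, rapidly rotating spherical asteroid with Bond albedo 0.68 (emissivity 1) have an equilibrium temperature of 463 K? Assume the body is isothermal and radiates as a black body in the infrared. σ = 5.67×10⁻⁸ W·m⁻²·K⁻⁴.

d ≈ 2.37×10¹⁰ m

For an isothermal black-emitting sphere, (1−a)S·πr² = σ·4πr²·T⁴ ⇒ S = 4σT⁴/(1−a).
S = 4·5.67×10⁻⁸·(463)⁴/0.320 = 32570 W/m².
Flux falls as S = L/(4πd²), so d = √(L/(4πS)) = √(2.29×10²⁶/(4π·32570)).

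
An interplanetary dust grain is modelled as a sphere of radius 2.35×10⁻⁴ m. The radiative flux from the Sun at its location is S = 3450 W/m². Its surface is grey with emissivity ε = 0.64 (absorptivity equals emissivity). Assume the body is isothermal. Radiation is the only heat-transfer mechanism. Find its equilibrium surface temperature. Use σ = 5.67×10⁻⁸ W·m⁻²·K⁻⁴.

At equilibrium, absorbed power = emitted power.
Absorbing cross-section = πr² = 1.735×10⁻⁷ m²; emitting surface = 4πr² = 6.940×10⁻⁷ m² (ratio 4).
εS·A_cross = εσ·A_surf·T⁴  ⇒  T⁴ = S/(4σ)   (ε cancels).
T⁴ = 3450/(4·5.67×10⁻⁸) = 1.521×10¹⁰ K⁴.
T = (1.521×10¹⁰)^(1/4).

T ≈ 351 K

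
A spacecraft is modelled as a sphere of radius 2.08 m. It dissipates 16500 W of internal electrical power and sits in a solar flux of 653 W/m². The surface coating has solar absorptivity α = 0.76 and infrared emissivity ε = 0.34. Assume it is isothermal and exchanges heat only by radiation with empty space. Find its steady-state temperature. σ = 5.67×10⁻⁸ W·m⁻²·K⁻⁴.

At steady state, absorbed solar power + internal power = radiated power.
Absorbed: α·S·A_cross = 0.76·653·13.59 = 6745 W (cross-section πr²).
Total input = 6745 + 16500 = 23250 W.
Radiated: εσ·A_surf·T⁴ with A_surf = 4πr² = 54.37 m².
T⁴ = 23250/(0.34·5.67×10⁻⁸·54.37) = 2.218×10¹⁰ K⁴.

T ≈ 386 K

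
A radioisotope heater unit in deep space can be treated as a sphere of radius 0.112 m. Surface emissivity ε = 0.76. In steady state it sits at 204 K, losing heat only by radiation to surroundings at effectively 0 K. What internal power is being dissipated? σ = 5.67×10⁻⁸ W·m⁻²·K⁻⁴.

P ≈ 11.8 W

Steady state: P = εσA T⁴.
A = 4πr² = 0.1576 m²; T⁴ = (204)⁴ = 1.732×10⁹ K⁴.
P = 0.76 × 5.67×10⁻⁸ × 0.1576 × 1.732×10⁹.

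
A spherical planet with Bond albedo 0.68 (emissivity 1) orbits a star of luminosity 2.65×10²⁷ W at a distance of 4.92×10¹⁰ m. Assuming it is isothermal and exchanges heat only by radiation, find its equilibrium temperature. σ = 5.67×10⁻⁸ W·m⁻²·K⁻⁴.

T ≈ 592 K

First find the stellar flux at distance d: S = L/(4πd²) = 2.65×10²⁷/(4π·(4.92×10¹⁰)²) = 87120 W/m².
For an isothermal sphere, absorbed (1−a)S·πr² = emitted σ·4πr²·T⁴, so T⁴ = (1−a)S/(4σ).
T⁴ = 0.320·87120/(4·5.67×10⁻⁸) = 1.229×10¹¹ K⁴.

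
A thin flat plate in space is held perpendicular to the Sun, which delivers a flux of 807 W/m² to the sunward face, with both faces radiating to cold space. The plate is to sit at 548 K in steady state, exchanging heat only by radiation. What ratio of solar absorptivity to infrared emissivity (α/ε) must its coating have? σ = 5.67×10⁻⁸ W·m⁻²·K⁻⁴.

α/ε ≈ 12.7

Balance: αS·A = εσ·2A·T⁴ ⇒ α/ε = 2σT⁴/S.
α/ε = 2·5.67×10⁻⁸·(548)⁴/807 = 2·5.67×10⁻⁸·9.018×10¹⁰/807.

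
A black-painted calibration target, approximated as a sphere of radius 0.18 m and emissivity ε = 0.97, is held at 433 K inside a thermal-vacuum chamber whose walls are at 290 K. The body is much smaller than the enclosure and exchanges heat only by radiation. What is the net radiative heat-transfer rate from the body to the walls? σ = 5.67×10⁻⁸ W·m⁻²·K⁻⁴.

For a small grey body in a large enclosure: P_net = εσA(T_body⁴ − T_wall⁴).
A = 4πr² = 0.4072 m²; T_body⁴ − T_wall⁴ = 3.515×10¹⁰ − 7.073×10⁹ = 2.808×10¹⁰ K⁴.
|P_net| = 0.97·5.67×10⁻⁸·0.4072·2.808×10¹⁰.

P_net ≈ 629 W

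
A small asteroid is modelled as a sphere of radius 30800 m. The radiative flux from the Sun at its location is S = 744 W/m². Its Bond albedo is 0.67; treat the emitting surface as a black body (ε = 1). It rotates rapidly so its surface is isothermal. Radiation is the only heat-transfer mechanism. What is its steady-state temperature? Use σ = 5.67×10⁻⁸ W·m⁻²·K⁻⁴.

T ≈ 181 K

At equilibrium, absorbed power = emitted power.
Absorbing cross-section = πr² = 2.980×10⁹ m²; emitting surface = 4πr² = 1.192×10¹⁰ m² (ratio 4).
(1−a)S·A_cross = εσ·A_surf·T⁴  ⇒  T⁴ = (1−a)S/(4σ).
T⁴ = 0.330·744/(4·5.67×10⁻⁸) = 1.083×10⁹ K⁴.
T = (1.083×10⁹)^(1/4).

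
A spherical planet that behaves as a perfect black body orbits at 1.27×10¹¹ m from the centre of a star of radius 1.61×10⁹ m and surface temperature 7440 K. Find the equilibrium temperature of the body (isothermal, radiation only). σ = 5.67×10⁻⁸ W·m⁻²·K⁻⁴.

The star's surface emits σT_*⁴; at distance d the flux is S = σT_*⁴(R_*/d)².
S = 5.67×10⁻⁸·(7440)⁴·(1.61×10⁹/1.27×10¹¹)² = 27920 W/m².
For an isothermal sphere T⁴ = (1−a)S/(4σ) = 1.231×10¹¹ K⁴.

T ≈ 592 K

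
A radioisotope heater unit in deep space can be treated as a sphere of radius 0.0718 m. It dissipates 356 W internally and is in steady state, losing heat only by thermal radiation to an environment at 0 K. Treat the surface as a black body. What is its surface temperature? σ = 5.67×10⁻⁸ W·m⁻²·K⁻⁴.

T ≈ 558 K

Steady state: internal power = radiated power, P = εσA T⁴.
Radiating area A = 4πr² = 0.06478 m².
T⁴ = P/(εσA) = 356/(1.0·5.67×10⁻⁸·0.06478) = 9.692×10¹⁰ K⁴.
T = (9.692×10¹⁰)^(1/4).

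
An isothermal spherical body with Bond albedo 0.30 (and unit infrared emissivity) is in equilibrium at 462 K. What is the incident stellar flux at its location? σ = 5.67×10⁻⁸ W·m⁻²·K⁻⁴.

(1−a)S·πr² = σ·4πr²·T⁴ ⇒ S = 4σT⁴/(1−a).
S = 4·5.67×10⁻⁸·4.556×10¹⁰/0.700.

S ≈ 14800 W/m²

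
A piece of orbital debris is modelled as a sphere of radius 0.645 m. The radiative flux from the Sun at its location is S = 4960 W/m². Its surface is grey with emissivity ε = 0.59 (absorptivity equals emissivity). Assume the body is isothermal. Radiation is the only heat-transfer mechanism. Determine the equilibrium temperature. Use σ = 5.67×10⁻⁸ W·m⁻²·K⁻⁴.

At equilibrium, absorbed power = emitted power.
Absorbing cross-section = πr² = 1.307 m²; emitting surface = 4πr² = 5.228 m² (ratio 4).
εS·A_cross = εσ·A_surf·T⁴  ⇒  T⁴ = S/(4σ)   (ε cancels).
T⁴ = 4960/(4·5.67×10⁻⁸) = 2.187×10¹⁰ K⁴.
T = (2.187×10¹⁰)^(1/4).

T ≈ 385 K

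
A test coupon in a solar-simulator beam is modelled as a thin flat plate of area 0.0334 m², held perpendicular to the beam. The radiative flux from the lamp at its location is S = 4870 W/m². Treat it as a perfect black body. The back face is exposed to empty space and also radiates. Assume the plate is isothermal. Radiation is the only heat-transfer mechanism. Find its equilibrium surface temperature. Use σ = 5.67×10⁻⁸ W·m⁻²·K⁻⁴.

At equilibrium, absorbed power = emitted power.
Absorbing cross-section = A = 0.03340 m²; emitting surface = 2A = 0.06680 m² (ratio 2).
S·A_cross = εσ·A_surf·T⁴  ⇒  T⁴ = S/(2σ).
T⁴ = 1.00·4870/(2·5.67×10⁻⁸) = 4.295×10¹⁰ K⁴.
T = (4.295×10¹⁰)^(1/4).

T ≈ 455 K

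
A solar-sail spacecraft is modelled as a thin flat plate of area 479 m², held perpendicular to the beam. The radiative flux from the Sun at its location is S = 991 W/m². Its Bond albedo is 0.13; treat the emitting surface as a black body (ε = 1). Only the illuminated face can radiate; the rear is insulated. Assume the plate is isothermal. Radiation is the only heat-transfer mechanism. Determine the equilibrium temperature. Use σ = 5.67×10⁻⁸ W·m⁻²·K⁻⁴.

T ≈ 351 K

At equilibrium, absorbed power = emitted power.
Absorbing cross-section = A = 479.0 m²; emitting surface = A = 479.0 m² (ratio 1).
(1−a)S·A_cross = εσ·A_surf·T⁴  ⇒  T⁴ = (1−a)S/(1σ).
T⁴ = 0.870·991/(1·5.67×10⁻⁸) = 1.521×10¹⁰ K⁴.
T = (1.521×10¹⁰)^(1/4).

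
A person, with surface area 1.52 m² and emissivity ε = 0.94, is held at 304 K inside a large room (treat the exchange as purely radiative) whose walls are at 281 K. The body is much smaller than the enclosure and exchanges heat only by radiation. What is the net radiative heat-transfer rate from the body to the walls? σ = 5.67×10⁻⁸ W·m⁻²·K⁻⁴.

For a small grey body in a large enclosure: P_net = εσA(T_body⁴ − T_wall⁴).
A = 1.52 m²; T_body⁴ − T_wall⁴ = 8.541×10⁹ − 6.235×10⁹ = 2.306×10⁹ K⁴.
|P_net| = 0.94·5.67×10⁻⁸·1.520·2.306×10⁹.

P_net ≈ 187 W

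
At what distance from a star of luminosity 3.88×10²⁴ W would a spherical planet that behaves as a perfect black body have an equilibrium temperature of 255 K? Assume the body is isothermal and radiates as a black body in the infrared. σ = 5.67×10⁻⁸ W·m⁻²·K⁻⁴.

For an isothermal black-emitting sphere, (1−a)S·πr² = σ·4πr²·T⁴ ⇒ S = 4σT⁴/(1−a).
S = 4·5.67×10⁻⁸·(255)⁴/1.00 = 959.0 W/m².
Flux falls as S = L/(4πd²), so d = √(L/(4πS)) = √(3.88×10²⁴/(4π·959.0)).

d ≈ 1.79×10¹⁰ m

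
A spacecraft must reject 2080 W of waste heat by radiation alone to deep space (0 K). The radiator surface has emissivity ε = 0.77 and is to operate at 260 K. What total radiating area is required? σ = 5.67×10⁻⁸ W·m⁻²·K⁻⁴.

P = εσA T⁴ ⇒ A = P/(εσT⁴).
T⁴ = 4.570×10⁹ K⁴.
A = 2080/(0.77 × 5.67×10⁻⁸ × 4.570×10⁹).

A ≈ 10.4 m²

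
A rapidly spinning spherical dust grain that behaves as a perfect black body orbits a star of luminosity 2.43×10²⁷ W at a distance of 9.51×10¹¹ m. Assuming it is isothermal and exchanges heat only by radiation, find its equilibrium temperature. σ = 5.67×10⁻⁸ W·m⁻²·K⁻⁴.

T ≈ 175 K

First find the stellar flux at distance d: S = L/(4πd²) = 2.43×10²⁷/(4π·(9.51×10¹¹)²) = 213.8 W/m².
For an isothermal sphere, absorbed (1−a)S·πr² = emitted σ·4πr²·T⁴, so T⁴ = (1−a)S/(4σ).
T⁴ = 1.00·213.8/(4·5.67×10⁻⁸) = 9.427×10⁸ K⁴.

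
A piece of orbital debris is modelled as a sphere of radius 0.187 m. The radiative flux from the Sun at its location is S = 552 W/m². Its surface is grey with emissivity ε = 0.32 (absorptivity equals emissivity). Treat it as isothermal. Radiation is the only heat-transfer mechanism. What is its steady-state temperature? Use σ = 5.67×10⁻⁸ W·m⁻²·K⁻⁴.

T ≈ 222 K

At equilibrium, absorbed power = emitted power.
Absorbing cross-section = πr² = 0.1099 m²; emitting surface = 4πr² = 0.4394 m² (ratio 4).
εS·A_cross = εσ·A_surf·T⁴  ⇒  T⁴ = S/(4σ)   (ε cancels).
T⁴ = 552/(4·5.67×10⁻⁸) = 2.434×10⁹ K⁴.
T = (2.434×10⁹)^(1/4).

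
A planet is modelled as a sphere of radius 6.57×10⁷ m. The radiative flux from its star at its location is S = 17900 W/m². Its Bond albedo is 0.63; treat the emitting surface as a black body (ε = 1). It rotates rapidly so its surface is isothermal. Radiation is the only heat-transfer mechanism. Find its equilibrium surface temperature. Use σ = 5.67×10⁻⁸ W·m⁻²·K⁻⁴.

T ≈ 413 K

At equilibrium, absorbed power = emitted power.
Absorbing cross-section = πr² = 1.356×10¹⁶ m²; emitting surface = 4πr² = 5.424×10¹⁶ m² (ratio 4).
(1−a)S·A_cross = εσ·A_surf·T⁴  ⇒  T⁴ = (1−a)S/(4σ).
T⁴ = 0.370·17900/(4·5.67×10⁻⁸) = 2.920×10¹⁰ K⁴.
T = (2.920×10¹⁰)^(1/4).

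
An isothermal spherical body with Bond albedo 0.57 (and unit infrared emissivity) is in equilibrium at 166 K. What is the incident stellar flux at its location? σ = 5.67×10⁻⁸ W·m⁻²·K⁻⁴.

(1−a)S·πr² = σ·4πr²·T⁴ ⇒ S = 4σT⁴/(1−a).
S = 4·5.67×10⁻⁸·7.593×10⁸/0.430.

S ≈ 401 W/m²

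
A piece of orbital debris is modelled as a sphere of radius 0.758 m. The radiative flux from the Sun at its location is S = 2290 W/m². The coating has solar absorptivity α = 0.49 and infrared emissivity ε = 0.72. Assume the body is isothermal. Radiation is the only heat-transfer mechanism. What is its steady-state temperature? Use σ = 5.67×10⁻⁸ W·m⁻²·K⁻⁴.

T ≈ 288 K

At equilibrium, absorbed power = emitted power.
Absorbing cross-section = πr² = 1.805 m²; emitting surface = 4πr² = 7.220 m² (ratio 4).
αS·A_cross = εσ·A_surf·T⁴  ⇒  T⁴ = αS/(ε·4σ).
T⁴ = 0.490·2290/(0.72·4·5.67×10⁻⁸) = 6.872×10⁹ K⁴.
T = (6.872×10⁹)^(1/4).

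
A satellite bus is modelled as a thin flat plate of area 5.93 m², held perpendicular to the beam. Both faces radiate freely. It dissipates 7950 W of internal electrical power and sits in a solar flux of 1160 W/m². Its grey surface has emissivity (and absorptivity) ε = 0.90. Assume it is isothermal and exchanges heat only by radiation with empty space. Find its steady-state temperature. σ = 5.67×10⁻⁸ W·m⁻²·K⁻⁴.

At steady state, absorbed solar power + internal power = radiated power.
Absorbed: α·S·A_cross = 0.90·1160·5.930 = 6191 W (cross-section A).
Total input = 6191 + 7950 = 14140 W.
Radiated: εσ·A_surf·T⁴ with A_surf = 2A = 11.86 m².
T⁴ = 14140/(0.90·5.67×10⁻⁸·11.86) = 2.337×10¹⁰ K⁴.

T ≈ 391 K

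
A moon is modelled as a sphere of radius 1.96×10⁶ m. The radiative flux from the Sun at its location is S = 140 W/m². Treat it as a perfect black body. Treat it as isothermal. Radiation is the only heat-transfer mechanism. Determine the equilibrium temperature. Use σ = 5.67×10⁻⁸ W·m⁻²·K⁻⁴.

T ≈ 158 K

At equilibrium, absorbed power = emitted power.
Absorbing cross-section = πr² = 1.207×10¹³ m²; emitting surface = 4πr² = 4.827×10¹³ m² (ratio 4).
S·A_cross = εσ·A_surf·T⁴  ⇒  T⁴ = S/(4σ).
T⁴ = 1.00·140/(4·5.67×10⁻⁸) = 6.173×10⁸ K⁴.
T = (6.173×10⁸)^(1/4).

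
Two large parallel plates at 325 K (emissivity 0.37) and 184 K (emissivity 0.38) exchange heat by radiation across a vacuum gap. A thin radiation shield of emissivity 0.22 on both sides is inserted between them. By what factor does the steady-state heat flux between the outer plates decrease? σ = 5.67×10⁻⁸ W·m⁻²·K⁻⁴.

factor ≈ 2.87

Without shield: q₀ = σΔ(T⁴)/(1/ε₁+1/ε₂−1) with denominator 4.334.
With shield the two gaps are in series; the resistances add: (1/ε₁+1/ε_s−1)+(1/ε_s+1/ε₂−1) = 6.248+6.177 = 12.43.
Heat-flux ratio q₀/q = 12.43/4.334.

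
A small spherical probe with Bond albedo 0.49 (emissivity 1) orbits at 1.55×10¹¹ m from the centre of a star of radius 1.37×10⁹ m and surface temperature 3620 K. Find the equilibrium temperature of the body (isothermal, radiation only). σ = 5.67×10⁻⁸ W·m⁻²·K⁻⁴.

The star's surface emits σT_*⁴; at distance d the flux is S = σT_*⁴(R_*/d)².
S = 5.67×10⁻⁸·(3620)⁴·(1.37×10⁹/1.55×10¹¹)² = 760.7 W/m².
For an isothermal sphere T⁴ = (1−a)S/(4σ) = 1.710×10⁹ K⁴.

T ≈ 203 K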